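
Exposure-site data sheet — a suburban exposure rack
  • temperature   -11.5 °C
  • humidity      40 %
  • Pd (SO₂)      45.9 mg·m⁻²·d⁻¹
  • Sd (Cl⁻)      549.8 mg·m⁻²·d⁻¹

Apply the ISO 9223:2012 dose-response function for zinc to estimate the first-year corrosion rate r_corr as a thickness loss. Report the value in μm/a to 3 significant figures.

r_corr = 0.524 μm/a

zinc: temperature factor f = +0.038·(-21.5) = -0.8170
  Pd branch = 0.0129·Pd^0.44·e^(0.046·RH+f) = 0.1932 μm/a
  Cl⁻ term: 0.0175·549.8^0.57·exp(0.008·40+0.085·-11.5) = 0.3307
  sum: 0.1932 + 0.3307 → r_corr = 0.5239 μm/a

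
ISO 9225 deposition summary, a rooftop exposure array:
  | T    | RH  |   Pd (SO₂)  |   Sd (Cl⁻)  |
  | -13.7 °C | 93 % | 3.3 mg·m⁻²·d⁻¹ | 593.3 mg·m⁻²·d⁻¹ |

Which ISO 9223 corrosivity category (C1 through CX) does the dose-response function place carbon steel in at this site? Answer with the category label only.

carbon steel: temperature factor f = +0.150·(-23.7) = -3.5550
  sulphur-dioxide contribution → 0.6046 μm/a
  chloride contribution → 66.51 μm/a
  total first-year rate 67.11 μm/a
Category bounds: 50…80 μm/a bracket r_corr ⇒ C4

C4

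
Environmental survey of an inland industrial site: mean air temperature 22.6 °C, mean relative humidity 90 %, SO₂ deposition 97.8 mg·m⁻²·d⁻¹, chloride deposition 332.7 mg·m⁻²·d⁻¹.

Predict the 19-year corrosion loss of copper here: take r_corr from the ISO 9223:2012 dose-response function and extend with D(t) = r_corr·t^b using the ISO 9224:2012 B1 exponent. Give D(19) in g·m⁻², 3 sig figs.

copper: T>10 °C ⇒ hinge -0.080·(22.6−10) = -1.0080
  SO₂ term: 0.0053·97.8^0.26·exp(0.059·90-1.0080) = 1.289
  Cl⁻ term: 0.01025·332.7^0.27·exp(0.036·90+0.049·22.6) = 3.8
  r_corr = 1.289 + 3.8 = 5.088 μm/a
Power-law: D(19) = r_corr · 19^0.667
  D(19) = 5.088 × 19^0.667 = 5.088 × 7.127 = 36.26 μm
  Mass loss = 36.26 μm × 8.96 g/cm³ = 324.9 g·m⁻²

D(19) = 325 g·m⁻²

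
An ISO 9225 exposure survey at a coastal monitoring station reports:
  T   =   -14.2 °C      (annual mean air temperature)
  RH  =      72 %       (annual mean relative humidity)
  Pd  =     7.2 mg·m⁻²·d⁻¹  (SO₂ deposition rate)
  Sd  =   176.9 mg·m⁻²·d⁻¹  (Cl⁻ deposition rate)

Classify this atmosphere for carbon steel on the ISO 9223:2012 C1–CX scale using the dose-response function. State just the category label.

C2

carbon steel: temperature factor f = +0.150·(-24.2) = -3.6300
  Pd branch = 1.77·Pd^0.52·e^(0.02·RH+f) = 0.5529 μm/a
  Sd branch = 0.102·Sd^0.62·e^(0.033·RH+0.04·T) = 15.4 μm/a
  sum: 0.5529 + 15.4 → r_corr = 15.95 μm/a
15.9 μm/a falls in (1.3, 25] for carbon steel → category C2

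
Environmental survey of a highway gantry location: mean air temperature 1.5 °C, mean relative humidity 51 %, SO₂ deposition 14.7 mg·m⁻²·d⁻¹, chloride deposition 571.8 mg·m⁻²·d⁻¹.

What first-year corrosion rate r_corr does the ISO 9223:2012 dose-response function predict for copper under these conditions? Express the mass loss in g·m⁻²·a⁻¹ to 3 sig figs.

r_corr = 4.11 g·m⁻²·a⁻¹

copper: f(T) = +0.126·(T−10) [T≤10 °C] = -1.0710
  Pd branch = 0.0053·Pd^0.26·e^(0.059·RH+f) = 0.07404 μm/a
  Sd branch = 0.01025·Sd^0.27·e^(0.036·RH+0.049·T) = 0.3841 μm/a
  sum: 0.07404 + 0.3841 → r_corr = 0.4582 μm/a
Convert to mass loss: 0.4582 μm/a × 8.96 g/cm³ = 4.105 g·m⁻²·a⁻¹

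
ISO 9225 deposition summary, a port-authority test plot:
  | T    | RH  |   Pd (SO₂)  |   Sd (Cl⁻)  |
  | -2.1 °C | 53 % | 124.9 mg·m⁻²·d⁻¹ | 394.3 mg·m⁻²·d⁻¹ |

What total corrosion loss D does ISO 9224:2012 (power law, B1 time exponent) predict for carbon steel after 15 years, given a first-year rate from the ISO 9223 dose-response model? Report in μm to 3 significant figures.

carbon steel: f(T) = +0.150·(T−10) [T≤10 °C] = -1.8150
  sulphur-dioxide contribution → 10.24 μm/a
  chloride contribution → 21.93 μm/a
  total first-year rate 32.17 μm/a
ISO 9224: D(t) = r_corr · t^b with b = 0.523 (carbon steel, B1)
  D(15) = 32.17 × 15^0.523 = 32.17 × 4.122 = 132.6 μm

D(15) = 133 μm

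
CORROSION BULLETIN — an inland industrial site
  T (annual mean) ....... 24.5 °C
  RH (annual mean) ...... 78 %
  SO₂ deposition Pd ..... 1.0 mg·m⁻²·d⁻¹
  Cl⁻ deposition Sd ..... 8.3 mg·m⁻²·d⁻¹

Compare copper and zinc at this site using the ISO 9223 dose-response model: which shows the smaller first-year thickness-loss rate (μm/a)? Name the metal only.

zinc

copper: T>10 °C ⇒ hinge -0.080·(24.5−10) = -1.1600
  Pd branch = 0.0053·Pd^0.26·e^(0.059·RH+f) = 0.1656 μm/a
  Sd branch = 0.01025·Sd^0.27·e^(0.036·RH+0.049·T) = 0.9994 μm/a
  sum: 0.1656 + 0.9994 → r_corr = 1.165 μm/a
zinc: T>10 °C ⇒ hinge -0.071·(24.5−10) = -1.0295
  SO₂ term: 0.0129·1.0^0.44·exp(0.046·78-1.0295) = 0.1666
  Cl⁻ term: 0.0175·8.3^0.57·exp(0.008·78+0.085·24.5) = 0.8757
  sum: 0.1666 + 0.8757 → r_corr = 1.042 μm/a
Ordering by μm/a: copper (1.17) > zinc (1.04)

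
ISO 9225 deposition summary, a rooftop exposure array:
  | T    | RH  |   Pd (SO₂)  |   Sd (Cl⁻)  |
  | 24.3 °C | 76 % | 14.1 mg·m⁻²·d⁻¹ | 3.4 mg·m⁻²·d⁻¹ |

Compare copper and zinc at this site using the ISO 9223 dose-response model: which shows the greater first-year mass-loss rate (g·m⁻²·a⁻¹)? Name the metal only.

copper

copper: f(T) = -0.080·(T−10) [T>10 °C] = -1.1440
  Pd branch = 0.0053·Pd^0.26·e^(0.059·RH+f) = 0.2976 μm/a
  Sd branch = 0.01025·Sd^0.27·e^(0.036·RH+0.049·T) = 0.7237 μm/a
  sum: 0.2976 + 0.7237 → r_corr = 1.021 μm/a
  mass loss = 1.021 μm/a × 8.96 g/cm³ = 9.151 g·m⁻²·a⁻¹
zinc: T>10 °C ⇒ hinge -0.071·(24.3−10) = -1.0153
  SO₂ term: 0.0129·14.1^0.44·exp(0.046·76-1.0153) = 0.4939
  Sd branch = 0.0175·Sd^0.57·e^(0.008·RH+0.085·T) = 0.5094 μm/a
  sum: 0.4939 + 0.5094 → r_corr = 1.003 μm/a
  mass loss = 1.003 μm/a × 7.14 g/cm³ = 7.163 g·m⁻²·a⁻¹
Ordering by g·m⁻²·a⁻¹: copper (9.15) > zinc (7.16)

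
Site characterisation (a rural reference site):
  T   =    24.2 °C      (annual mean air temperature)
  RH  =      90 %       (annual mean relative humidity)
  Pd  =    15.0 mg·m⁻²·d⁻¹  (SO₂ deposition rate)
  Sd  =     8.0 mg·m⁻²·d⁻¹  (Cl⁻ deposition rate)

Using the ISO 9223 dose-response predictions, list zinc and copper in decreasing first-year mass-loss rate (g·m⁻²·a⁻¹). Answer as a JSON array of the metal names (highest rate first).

["copper", "zinc"]

zinc: T>10 °C ⇒ hinge -0.071·(24.2−10) = -1.0082
  SO₂ term: 0.0129·15.0^0.44·exp(0.046·90-1.0082) = 0.9732
  Cl⁻ term: 0.0175·8.0^0.57·exp(0.008·90+0.085·24.2) = 0.9201
  r_corr = 0.9732 + 0.9201 = 1.893 μm/a
  mass loss = 1.893 μm/a × 7.14 g/cm³ = 13.52 g·m⁻²·a⁻¹
copper: T>10 °C ⇒ hinge -0.080·(24.2−10) = -1.1360
  SO₂ term: 0.0053·15.0^0.26·exp(0.059·90-1.1360) = 0.6963
  Sd branch = 0.01025·Sd^0.27·e^(0.036·RH+0.049·T) = 1.502 μm/a
  sum: 0.6963 + 1.502 → r_corr = 2.198 μm/a
  mass loss = 2.198 μm/a × 8.96 g/cm³ = 19.7 g·m⁻²·a⁻¹
Ordering by g·m⁻²·a⁻¹: copper (19.7) > zinc (13.5)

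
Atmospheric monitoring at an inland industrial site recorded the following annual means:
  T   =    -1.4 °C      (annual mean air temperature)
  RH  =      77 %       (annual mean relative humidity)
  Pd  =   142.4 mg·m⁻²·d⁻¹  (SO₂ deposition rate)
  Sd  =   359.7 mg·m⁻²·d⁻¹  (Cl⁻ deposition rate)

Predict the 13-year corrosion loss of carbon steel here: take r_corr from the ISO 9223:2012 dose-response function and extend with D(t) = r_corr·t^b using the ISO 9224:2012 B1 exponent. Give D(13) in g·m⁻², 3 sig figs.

D(13) = 2.00e+03 g·m⁻²

carbon steel: T≤10 °C ⇒ hinge +0.150·(-1.4−10) = -1.7100
  sulphur-dioxide contribution → 19.68 μm/a
  chloride contribution → 47.04 μm/a
  total first-year rate 66.72 μm/a
Long-term exponent b (ISO 9224 Table 2, B1) = 0.523
  D(13) = 66.72 × 13^0.523 = 66.72 × 3.825 = 255.2 μm
  Mass loss = 255.2 μm × 7.85 g/cm³ = 2003 g·m⁻²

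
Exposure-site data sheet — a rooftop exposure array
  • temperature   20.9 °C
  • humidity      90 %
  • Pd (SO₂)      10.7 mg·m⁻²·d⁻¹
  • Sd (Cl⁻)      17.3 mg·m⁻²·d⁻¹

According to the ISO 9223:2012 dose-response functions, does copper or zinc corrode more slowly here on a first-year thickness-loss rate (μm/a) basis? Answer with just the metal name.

zinc

copper: temperature factor f = -0.080·(10.9) = -0.8720
  Pd branch = 0.0053·Pd^0.26·e^(0.059·RH+f) = 0.8305 μm/a
  Cl⁻ term: 0.01025·17.3^0.27·exp(0.036·90+0.049·20.9) = 1.574
  sum: 0.8305 + 1.574 → r_corr = 2.404 μm/a
zinc: f(T) = -0.071·(T−10) [T>10 °C] = -0.7739
  SO₂ term: 0.0129·10.7^0.44·exp(0.046·90-0.7739) = 1.06
  Sd branch = 0.0175·Sd^0.57·e^(0.008·RH+0.085·T) = 1.079 μm/a
  r_corr = 1.06 + 1.079 = 2.139 μm/a
Ordering by μm/a: copper (2.4) > zinc (2.14)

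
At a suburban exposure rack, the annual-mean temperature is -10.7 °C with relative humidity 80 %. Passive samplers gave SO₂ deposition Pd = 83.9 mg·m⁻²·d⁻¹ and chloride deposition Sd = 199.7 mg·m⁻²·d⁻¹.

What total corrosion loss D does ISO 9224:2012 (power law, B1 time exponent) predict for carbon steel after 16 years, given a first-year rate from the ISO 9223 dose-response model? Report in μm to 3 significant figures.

carbon steel: f(T) = +0.150·(T−10) [T≤10 °C] = -3.1050
  SO₂ term: 1.77·83.9^0.52·exp(0.02·80-3.1050) = 3.933
  Sd branch = 0.102·Sd^0.62·e^(0.033·RH+0.04·T) = 24.86 μm/a
  sum: 3.933 + 24.86 → r_corr = 28.79 μm/a
Power-law: D(16) = r_corr · 16^0.523
  D(16) = 28.79 × 16^0.523 = 28.79 × 4.263 = 122.8 μm

D(16) = 123 μm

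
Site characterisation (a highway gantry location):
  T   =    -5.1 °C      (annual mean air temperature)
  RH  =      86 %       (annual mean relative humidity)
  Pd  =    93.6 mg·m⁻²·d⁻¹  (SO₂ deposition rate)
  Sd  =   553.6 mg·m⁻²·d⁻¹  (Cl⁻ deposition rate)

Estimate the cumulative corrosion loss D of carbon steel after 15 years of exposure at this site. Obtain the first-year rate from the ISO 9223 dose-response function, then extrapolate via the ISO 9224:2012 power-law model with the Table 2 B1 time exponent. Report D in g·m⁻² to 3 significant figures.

carbon steel: T≤10 °C ⇒ hinge +0.150·(-5.1−10) = -2.2650
  SO₂ term: 1.77·93.6^0.52·exp(0.02·86-2.2650) = 10.87
  Cl⁻ term: 0.102·553.6^0.62·exp(0.033·86+0.04·-5.1) = 71.34
  r_corr = 10.87 + 71.34 = 82.21 μm/a
Long-term exponent b (ISO 9224 Table 2, B1) = 0.523
  D(15) = 82.21 × 15^0.523 = 82.21 × 4.122 = 338.9 μm
  Mass loss = 338.9 μm × 7.85 g/cm³ = 2660 g·m⁻²

D(15) = 2.66e+03 g·m⁻²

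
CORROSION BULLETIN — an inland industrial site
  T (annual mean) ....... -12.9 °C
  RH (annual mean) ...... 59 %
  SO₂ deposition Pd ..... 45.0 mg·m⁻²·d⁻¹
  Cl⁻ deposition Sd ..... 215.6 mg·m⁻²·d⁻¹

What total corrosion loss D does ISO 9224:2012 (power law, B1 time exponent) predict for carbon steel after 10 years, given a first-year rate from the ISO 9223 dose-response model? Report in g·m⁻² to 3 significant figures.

D(10) = 348 g·m⁻²

carbon steel: f(T) = +0.150·(T−10) [T≤10 °C] = -3.4350
  sulphur-dioxide contribution → 1.344 μm/a
  chloride contribution → 11.94 μm/a
  ⇒ r_corr(carbon steel) = 13.28 μm/a
Power-law: D(10) = r_corr · 10^0.523
  D(10) = 13.28 × 10^0.523 = 13.28 × 3.334 = 44.29 μm
  Mass loss = 44.29 μm × 7.85 g/cm³ = 347.6 g·m⁻²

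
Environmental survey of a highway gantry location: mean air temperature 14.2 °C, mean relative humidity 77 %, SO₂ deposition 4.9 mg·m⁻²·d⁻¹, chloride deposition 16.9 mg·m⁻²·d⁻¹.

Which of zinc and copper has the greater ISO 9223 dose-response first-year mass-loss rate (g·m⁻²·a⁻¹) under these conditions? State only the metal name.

zinc: T>10 °C ⇒ hinge -0.071·(14.2−10) = -0.2982
  sulphur-dioxide contribution → 0.6653 μm/a
  chloride contribution → 0.5428 μm/a
  total first-year rate 1.208 μm/a
  mass loss = 1.208 μm/a × 7.14 g/cm³ = 8.626 g·m⁻²·a⁻¹
copper: temperature factor f = -0.080·(4.2) = -0.3360
  sulphur-dioxide contribution → 0.538 μm/a
  chloride contribution → 0.7052 μm/a
  ⇒ r_corr(copper) = 1.243 μm/a
  mass loss = 1.243 μm/a × 8.96 g/cm³ = 11.14 g·m⁻²·a⁻¹
Ordering by g·m⁻²·a⁻¹: copper (11.1) > zinc (8.63)

copper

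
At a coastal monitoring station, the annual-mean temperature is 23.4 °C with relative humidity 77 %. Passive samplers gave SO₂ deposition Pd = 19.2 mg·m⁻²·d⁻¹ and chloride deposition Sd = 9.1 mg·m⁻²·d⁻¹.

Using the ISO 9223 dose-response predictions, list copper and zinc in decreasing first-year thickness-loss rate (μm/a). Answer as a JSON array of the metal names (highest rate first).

copper: T>10 °C ⇒ hinge -0.080·(23.4−10) = -1.0720
  SO₂ term: 0.0053·19.2^0.26·exp(0.059·77-1.0720) = 0.3676
  Sd branch = 0.01025·Sd^0.27·e^(0.036·RH+0.049·T) = 0.9365 μm/a
  sum: 0.3676 + 0.9365 → r_corr = 1.304 μm/a
zinc: T>10 °C ⇒ hinge -0.071·(23.4−10) = -0.9514
  Pd branch = 0.0129·Pd^0.44·e^(0.046·RH+f) = 0.6314 μm/a
  Cl⁻ term: 0.0175·9.1^0.57·exp(0.008·77+0.085·23.4) = 0.8337
  sum: 0.6314 + 0.8337 → r_corr = 1.465 μm/a
Ordering by μm/a: zinc (1.47) > copper (1.3)

["zinc", "copper"]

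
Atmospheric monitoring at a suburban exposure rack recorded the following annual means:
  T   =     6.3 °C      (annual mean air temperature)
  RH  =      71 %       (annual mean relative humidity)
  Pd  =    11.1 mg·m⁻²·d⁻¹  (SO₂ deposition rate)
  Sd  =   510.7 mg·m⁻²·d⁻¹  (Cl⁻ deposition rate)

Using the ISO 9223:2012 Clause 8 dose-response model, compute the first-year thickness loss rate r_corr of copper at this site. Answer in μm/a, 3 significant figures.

r_corr = 1.38 μm/a

copper: temperature factor f = +0.126·(-3.7) = -0.4662
  SO₂ term: 0.0053·11.1^0.26·exp(0.059·71-0.4662) = 0.4101
  Sd branch = 0.01025·Sd^0.27·e^(0.036·RH+0.049·T) = 0.9684 μm/a
  r_corr = 0.4101 + 0.9684 = 1.378 μm/a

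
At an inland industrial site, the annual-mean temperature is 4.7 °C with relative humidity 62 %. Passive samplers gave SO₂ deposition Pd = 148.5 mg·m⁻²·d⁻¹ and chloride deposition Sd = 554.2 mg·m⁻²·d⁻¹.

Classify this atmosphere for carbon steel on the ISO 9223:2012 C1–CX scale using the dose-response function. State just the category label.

carbon steel: temperature factor f = +0.150·(-5.3) = -0.7950
  Pd branch = 1.77·Pd^0.52·e^(0.02·RH+f) = 37.2 μm/a
  Cl⁻ term: 0.102·554.2^0.62·exp(0.033·62+0.04·4.7) = 47.85
  sum: 37.2 + 47.85 → r_corr = 85.05 μm/a
ISO 9223 Table 2 (carbon steel): 80 < 85 ≤ 200 μm/a ⇒ C5

C5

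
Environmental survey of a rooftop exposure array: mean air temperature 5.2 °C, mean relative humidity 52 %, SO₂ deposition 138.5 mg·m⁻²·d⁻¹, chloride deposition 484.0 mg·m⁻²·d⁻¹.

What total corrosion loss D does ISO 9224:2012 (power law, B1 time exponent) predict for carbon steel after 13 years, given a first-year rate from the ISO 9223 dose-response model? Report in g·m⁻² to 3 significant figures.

carbon steel: f(T) = +0.150·(T−10) [T≤10 °C] = -0.7200
  sulphur-dioxide contribution → 31.66 μm/a
  chloride contribution → 32.27 μm/a
  ⇒ r_corr(carbon steel) = 63.93 μm/a
Long-term exponent b (ISO 9224 Table 2, B1) = 0.523
  D(13) = 63.93 × 13^0.523 = 63.93 × 3.825 = 244.5 μm
  Mass loss = 244.5 μm × 7.85 g/cm³ = 1919 g·m⁻²

D(13) = 1.92e+03 g·m⁻²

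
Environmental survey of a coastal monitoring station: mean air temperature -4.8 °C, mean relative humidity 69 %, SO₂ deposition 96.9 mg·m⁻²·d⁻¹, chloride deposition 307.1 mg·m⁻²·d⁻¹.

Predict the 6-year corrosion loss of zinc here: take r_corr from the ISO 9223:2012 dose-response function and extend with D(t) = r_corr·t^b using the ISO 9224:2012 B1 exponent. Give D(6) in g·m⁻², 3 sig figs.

D(6) = 56.5 g·m⁻²

zinc: temperature factor f = +0.038·(-14.8) = -0.5624
  SO₂ term: 0.0129·96.9^0.44·exp(0.046·69-0.5624) = 1.315
  Cl⁻ term: 0.0175·307.1^0.57·exp(0.008·69+0.085·-4.8) = 0.5288
  r_corr = 1.315 + 0.5288 = 1.843 μm/a
ISO 9224: D(t) = r_corr · t^b with b = 0.813 (zinc, B1)
  D(6) = 1.843 × 6^0.813 = 1.843 × 4.292 = 7.911 μm
  Mass loss = 7.911 μm × 7.14 g/cm³ = 56.49 g·m⁻²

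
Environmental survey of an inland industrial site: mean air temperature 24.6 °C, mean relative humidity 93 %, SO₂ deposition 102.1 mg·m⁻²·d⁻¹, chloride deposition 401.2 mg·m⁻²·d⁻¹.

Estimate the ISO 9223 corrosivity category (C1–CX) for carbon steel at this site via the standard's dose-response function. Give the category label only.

carbon steel: T>10 °C ⇒ hinge -0.054·(24.6−10) = -0.7884
  Pd branch = 1.77·Pd^0.52·e^(0.02·RH+f) = 57.29 μm/a
  Cl⁻ term: 0.102·401.2^0.62·exp(0.033·93+0.04·24.6) = 241.5
  sum: 57.29 + 241.5 → r_corr = 298.8 μm/a
Category bounds: 200…700 μm/a bracket r_corr ⇒ CX

CX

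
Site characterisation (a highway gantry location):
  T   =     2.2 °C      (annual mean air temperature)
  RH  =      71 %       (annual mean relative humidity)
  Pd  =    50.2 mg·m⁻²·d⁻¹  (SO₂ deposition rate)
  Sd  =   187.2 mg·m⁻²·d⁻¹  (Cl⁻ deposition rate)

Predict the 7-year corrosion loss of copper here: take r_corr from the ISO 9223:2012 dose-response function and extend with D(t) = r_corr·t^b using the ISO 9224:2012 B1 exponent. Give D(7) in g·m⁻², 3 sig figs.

copper: T≤10 °C ⇒ hinge +0.126·(2.2−10) = -0.9828
  Pd branch = 0.0053·Pd^0.26·e^(0.059·RH+f) = 0.3622 μm/a
  Cl⁻ term: 0.01025·187.2^0.27·exp(0.036·71+0.049·2.2) = 0.6041
  r_corr = 0.3622 + 0.6041 = 0.9663 μm/a
ISO 9224: D(t) = r_corr · t^b with b = 0.667 (copper, B1)
  D(7) = 0.9663 × 7^0.667 = 0.9663 × 3.662 = 3.538 μm
  Mass loss = 3.538 μm × 8.96 g/cm³ = 31.7 g·m⁻²

D(7) = 31.7 g·m⁻²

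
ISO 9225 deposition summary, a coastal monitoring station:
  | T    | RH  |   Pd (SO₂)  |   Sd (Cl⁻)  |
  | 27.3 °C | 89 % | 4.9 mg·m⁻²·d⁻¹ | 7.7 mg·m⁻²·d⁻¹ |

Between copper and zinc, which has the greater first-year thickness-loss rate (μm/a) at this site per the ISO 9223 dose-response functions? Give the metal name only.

copper

copper: f(T) = -0.080·(T−10) [T>10 °C] = -1.3840
  SO₂ term: 0.0053·4.9^0.26·exp(0.059·89-1.3840) = 0.383
  Sd branch = 0.01025·Sd^0.27·e^(0.036·RH+0.049·T) = 1.669 μm/a
  r_corr = 0.383 + 1.669 = 2.052 μm/a
zinc: f(T) = -0.071·(T−10) [T>10 °C] = -1.2283
  Pd branch = 0.0129·Pd^0.44·e^(0.046·RH+f) = 0.4559 μm/a
  Sd branch = 0.0175·Sd^0.57·e^(0.008·RH+0.085·T) = 1.162 μm/a
  sum: 0.4559 + 1.162 → r_corr = 1.618 μm/a
Ordering by μm/a: copper (2.05) > zinc (1.62)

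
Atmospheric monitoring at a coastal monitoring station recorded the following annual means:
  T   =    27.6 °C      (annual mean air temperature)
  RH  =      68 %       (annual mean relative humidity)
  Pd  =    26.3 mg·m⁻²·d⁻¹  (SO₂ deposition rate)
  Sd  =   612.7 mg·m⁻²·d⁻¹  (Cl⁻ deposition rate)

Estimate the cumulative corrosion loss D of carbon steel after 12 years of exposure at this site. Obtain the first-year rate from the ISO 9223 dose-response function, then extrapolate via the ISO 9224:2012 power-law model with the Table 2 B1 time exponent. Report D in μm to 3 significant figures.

D(12) = 623 μm

carbon steel: temperature factor f = -0.054·(17.6) = -0.9504
  SO₂ term: 1.77·26.3^0.52·exp(0.02·68-0.9504) = 14.6
  Cl⁻ term: 0.102·612.7^0.62·exp(0.033·68+0.04·27.6) = 155.1
  sum: 14.6 + 155.1 → r_corr = 169.7 μm/a
Long-term exponent b (ISO 9224 Table 2, B1) = 0.523
  D(12) = 169.7 × 12^0.523 = 169.7 × 3.668 = 622.6 μm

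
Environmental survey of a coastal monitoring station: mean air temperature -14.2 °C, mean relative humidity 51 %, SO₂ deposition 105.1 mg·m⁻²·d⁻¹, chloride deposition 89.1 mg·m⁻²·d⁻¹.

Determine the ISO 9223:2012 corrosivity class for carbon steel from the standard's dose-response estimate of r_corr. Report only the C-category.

C2

carbon steel: f(T) = +0.150·(T−10) [T≤10 °C] = -3.6300
  sulphur-dioxide contribution → 1.465 μm/a
  chloride contribution → 5.032 μm/a
  total first-year rate 6.497 μm/a
Category bounds: 1.3…25 μm/a bracket r_corr ⇒ C2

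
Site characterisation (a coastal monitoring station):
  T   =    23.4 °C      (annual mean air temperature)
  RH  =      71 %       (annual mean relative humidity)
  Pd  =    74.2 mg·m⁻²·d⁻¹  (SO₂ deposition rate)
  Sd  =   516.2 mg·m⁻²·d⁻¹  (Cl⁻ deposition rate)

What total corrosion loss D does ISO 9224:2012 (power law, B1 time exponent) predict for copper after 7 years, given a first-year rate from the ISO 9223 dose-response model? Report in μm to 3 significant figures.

copper: f(T) = -0.080·(T−10) [T>10 °C] = -1.0720
  SO₂ term: 0.0053·74.2^0.26·exp(0.059·71-1.0720) = 0.3667
  Sd branch = 0.01025·Sd^0.27·e^(0.036·RH+0.049·T) = 2.245 μm/a
  r_corr = 0.3667 + 2.245 = 2.612 μm/a
Power-law: D(7) = r_corr · 7^0.667
  D(7) = 2.612 × 7^0.667 = 2.612 × 3.662 = 9.563 μm

D(7) = 9.56 μm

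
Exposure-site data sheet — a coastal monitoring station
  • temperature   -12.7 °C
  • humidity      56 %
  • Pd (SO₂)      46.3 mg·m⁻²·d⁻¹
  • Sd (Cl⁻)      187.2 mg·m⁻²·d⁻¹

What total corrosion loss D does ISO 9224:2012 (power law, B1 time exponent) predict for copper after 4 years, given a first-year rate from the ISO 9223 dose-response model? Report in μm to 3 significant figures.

D(4) = 0.484 μm

copper: T≤10 °C ⇒ hinge +0.126·(-12.7−10) = -2.8602
  SO₂ term: 0.0053·46.3^0.26·exp(0.059·56-2.8602) = 0.02239
  Sd branch = 0.01025·Sd^0.27·e^(0.036·RH+0.049·T) = 0.1696 μm/a
  sum: 0.02239 + 0.1696 → r_corr = 0.192 μm/a
Long-term exponent b (ISO 9224 Table 2, B1) = 0.667
  D(4) = 0.192 × 4^0.667 = 0.192 × 2.521 = 0.4841 μm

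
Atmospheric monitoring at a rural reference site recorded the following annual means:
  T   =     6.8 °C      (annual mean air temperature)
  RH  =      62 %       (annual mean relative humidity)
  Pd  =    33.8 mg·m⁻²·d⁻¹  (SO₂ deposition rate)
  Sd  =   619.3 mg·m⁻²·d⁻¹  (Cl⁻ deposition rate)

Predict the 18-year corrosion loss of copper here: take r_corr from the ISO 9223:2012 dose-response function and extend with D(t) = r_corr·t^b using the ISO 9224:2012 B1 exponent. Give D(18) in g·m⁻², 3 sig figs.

copper: temperature factor f = +0.126·(-3.2) = -0.4032
  Pd branch = 0.0053·Pd^0.26·e^(0.059·RH+f) = 0.343 μm/a
  Sd branch = 0.01025·Sd^0.27·e^(0.036·RH+0.049·T) = 0.7561 μm/a
  r_corr = 0.343 + 0.7561 = 1.099 μm/a
Power-law: D(18) = r_corr · 18^0.667
  D(18) = 1.099 × 18^0.667 = 1.099 × 6.875 = 7.557 μm
  Mass loss = 7.557 μm × 8.96 g/cm³ = 67.71 g·m⁻²

D(18) = 67.7 g·m⁻²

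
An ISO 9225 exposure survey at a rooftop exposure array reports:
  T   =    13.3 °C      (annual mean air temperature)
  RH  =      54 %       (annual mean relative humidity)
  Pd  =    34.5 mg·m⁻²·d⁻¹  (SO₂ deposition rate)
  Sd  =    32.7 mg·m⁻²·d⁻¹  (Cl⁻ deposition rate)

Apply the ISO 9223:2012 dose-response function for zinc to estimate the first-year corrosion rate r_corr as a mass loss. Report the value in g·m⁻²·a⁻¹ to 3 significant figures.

zinc: f(T) = -0.071·(T−10) [T>10 °C] = -0.2343
  SO₂ term: 0.0129·34.5^0.44·exp(0.046·54-0.2343) = 0.5811
  Sd branch = 0.0175·Sd^0.57·e^(0.008·RH+0.085·T) = 0.6094 μm/a
  r_corr = 0.5811 + 0.6094 = 1.191 μm/a
Convert to mass loss: 1.191 μm/a × 7.14 g/cm³ = 8.5 g·m⁻²·a⁻¹

r_corr = 8.50 g·m⁻²·a⁻¹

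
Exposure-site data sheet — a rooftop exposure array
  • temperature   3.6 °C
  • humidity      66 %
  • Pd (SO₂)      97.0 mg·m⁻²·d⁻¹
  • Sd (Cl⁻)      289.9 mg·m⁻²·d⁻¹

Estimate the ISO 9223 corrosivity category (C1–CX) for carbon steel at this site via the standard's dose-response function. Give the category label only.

C4

carbon steel: T≤10 °C ⇒ hinge +0.150·(3.6−10) = -0.9600
  SO₂ term: 1.77·97.0^0.52·exp(0.02·66-0.9600) = 27.38
  Sd branch = 0.102·Sd^0.62·e^(0.033·RH+0.04·T) = 34.96 μm/a
  r_corr = 27.38 + 34.96 = 62.34 μm/a
ISO 9223 Table 2 (carbon steel): 50 < 62.3 ≤ 80 μm/a ⇒ C4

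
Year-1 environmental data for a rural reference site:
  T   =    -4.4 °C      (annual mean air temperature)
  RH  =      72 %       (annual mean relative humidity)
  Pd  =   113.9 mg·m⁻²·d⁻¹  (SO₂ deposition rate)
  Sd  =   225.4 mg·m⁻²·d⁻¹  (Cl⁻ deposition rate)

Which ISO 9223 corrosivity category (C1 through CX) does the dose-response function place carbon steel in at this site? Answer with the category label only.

C3

carbon steel: temperature factor f = +0.150·(-14.4) = -2.1600
  SO₂ term: 1.77·113.9^0.52·exp(0.02·72-2.1600) = 10.11
  Sd branch = 0.102·Sd^0.62·e^(0.033·RH+0.04·T) = 26.48 μm/a
  sum: 10.11 + 26.48 → r_corr = 36.59 μm/a
ISO 9223 Table 2 (carbon steel): 25 < 36.6 ≤ 50 μm/a ⇒ C3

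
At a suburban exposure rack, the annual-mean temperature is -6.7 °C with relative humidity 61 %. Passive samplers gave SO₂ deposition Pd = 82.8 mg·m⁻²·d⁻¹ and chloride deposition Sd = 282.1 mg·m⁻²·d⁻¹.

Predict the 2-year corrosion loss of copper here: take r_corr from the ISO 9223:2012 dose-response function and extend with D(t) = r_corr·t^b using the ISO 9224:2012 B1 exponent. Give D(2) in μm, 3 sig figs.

copper: temperature factor f = +0.126·(-16.7) = -2.1042
  Pd branch = 0.0053·Pd^0.26·e^(0.059·RH+f) = 0.0745 μm/a
  Cl⁻ term: 0.01025·282.1^0.27·exp(0.036·61+0.049·-6.7) = 0.3044
  sum: 0.0745 + 0.3044 → r_corr = 0.3789 μm/a
ISO 9224: D(t) = r_corr · t^b with b = 0.667 (copper, B1)
  D(2) = 0.3789 × 2^0.667 = 0.3789 × 1.588 = 0.6016 μm

D(2) = 0.602 μm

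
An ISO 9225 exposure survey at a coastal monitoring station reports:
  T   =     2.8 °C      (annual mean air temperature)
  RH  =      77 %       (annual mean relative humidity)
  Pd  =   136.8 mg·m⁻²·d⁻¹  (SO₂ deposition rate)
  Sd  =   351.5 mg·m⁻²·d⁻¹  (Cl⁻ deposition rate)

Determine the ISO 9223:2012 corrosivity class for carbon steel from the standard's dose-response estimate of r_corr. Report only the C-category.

carbon steel: T≤10 °C ⇒ hinge +0.150·(2.8−10) = -1.0800
  SO₂ term: 1.77·136.8^0.52·exp(0.02·77-1.0800) = 36.18
  Sd branch = 0.102·Sd^0.62·e^(0.033·RH+0.04·T) = 54.86 μm/a
  sum: 36.18 + 54.86 → r_corr = 91.04 μm/a
Category bounds: 80…200 μm/a bracket r_corr ⇒ C5

C5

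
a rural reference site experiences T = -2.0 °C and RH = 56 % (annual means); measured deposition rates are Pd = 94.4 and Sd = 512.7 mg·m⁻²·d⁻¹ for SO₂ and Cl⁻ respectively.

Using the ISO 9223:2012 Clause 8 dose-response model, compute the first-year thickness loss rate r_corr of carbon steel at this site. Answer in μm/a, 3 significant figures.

r_corr = 38.2 μm/a

carbon steel: f(T) = +0.150·(T−10) [T≤10 °C] = -1.8000
  sulphur-dioxide contribution → 9.542 μm/a
  chloride contribution → 28.61 μm/a
  total first-year rate 38.15 μm/a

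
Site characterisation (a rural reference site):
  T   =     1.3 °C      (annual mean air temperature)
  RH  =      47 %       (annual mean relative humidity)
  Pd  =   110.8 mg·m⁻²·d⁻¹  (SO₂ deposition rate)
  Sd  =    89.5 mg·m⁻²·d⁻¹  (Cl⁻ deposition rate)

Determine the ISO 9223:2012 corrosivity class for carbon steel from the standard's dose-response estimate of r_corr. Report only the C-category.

carbon steel: f(T) = +0.150·(T−10) [T≤10 °C] = -1.3050
  SO₂ term: 1.77·110.8^0.52·exp(0.02·47-1.3050) = 14.21
  Sd branch = 0.102·Sd^0.62·e^(0.033·RH+0.04·T) = 8.221 μm/a
  r_corr = 14.21 + 8.221 = 22.43 μm/a
22.4 μm/a falls in (1.3, 25] for carbon steel → category C2

C2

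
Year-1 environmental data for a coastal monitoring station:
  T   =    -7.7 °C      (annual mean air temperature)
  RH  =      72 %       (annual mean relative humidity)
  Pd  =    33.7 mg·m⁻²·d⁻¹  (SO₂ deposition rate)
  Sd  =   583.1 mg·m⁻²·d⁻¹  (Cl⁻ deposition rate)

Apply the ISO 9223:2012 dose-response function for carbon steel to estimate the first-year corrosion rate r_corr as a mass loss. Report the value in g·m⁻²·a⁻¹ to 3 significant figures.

carbon steel: temperature factor f = +0.150·(-17.7) = -2.6550
  SO₂ term: 1.77·33.7^0.52·exp(0.02·72-2.6550) = 3.271
  Cl⁻ term: 0.102·583.1^0.62·exp(0.033·72+0.04·-7.7) = 41.83
  r_corr = 3.271 + 41.83 = 45.1 μm/a
Convert to mass loss: 45.1 μm/a × 7.85 g/cm³ = 354 g·m⁻²·a⁻¹

r_corr = 354 g·m⁻²·a⁻¹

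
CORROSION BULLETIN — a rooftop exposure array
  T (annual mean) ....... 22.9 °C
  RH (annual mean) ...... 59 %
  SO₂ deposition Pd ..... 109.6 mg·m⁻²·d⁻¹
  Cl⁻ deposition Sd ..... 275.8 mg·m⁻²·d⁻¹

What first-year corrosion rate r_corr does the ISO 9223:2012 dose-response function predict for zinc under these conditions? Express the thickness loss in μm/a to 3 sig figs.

zinc: T>10 °C ⇒ hinge -0.071·(22.9−10) = -0.9159
  SO₂ term: 0.0129·109.6^0.44·exp(0.046·59-0.9159) = 0.6152
  Cl⁻ term: 0.0175·275.8^0.57·exp(0.008·59+0.085·22.9) = 4.836
  sum: 0.6152 + 4.836 → r_corr = 5.452 μm/a

r_corr = 5.45 μm/a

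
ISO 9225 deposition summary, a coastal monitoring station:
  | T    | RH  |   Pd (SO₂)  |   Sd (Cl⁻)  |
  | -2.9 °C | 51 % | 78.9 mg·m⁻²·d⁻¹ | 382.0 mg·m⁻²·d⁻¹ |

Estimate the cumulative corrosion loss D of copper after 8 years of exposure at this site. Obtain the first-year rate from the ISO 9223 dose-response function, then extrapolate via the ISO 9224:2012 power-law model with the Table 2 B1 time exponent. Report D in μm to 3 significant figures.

copper: T≤10 °C ⇒ hinge +0.126·(-2.9−10) = -1.6254
  sulphur-dioxide contribution → 0.06583 μm/a
  chloride contribution → 0.2777 μm/a
  ⇒ r_corr(copper) = 0.3435 μm/a
Power-law: D(8) = r_corr · 8^0.667
  D(8) = 0.3435 × 8^0.667 = 0.3435 × 4.003 = 1.375 μm

D(8) = 1.37 μm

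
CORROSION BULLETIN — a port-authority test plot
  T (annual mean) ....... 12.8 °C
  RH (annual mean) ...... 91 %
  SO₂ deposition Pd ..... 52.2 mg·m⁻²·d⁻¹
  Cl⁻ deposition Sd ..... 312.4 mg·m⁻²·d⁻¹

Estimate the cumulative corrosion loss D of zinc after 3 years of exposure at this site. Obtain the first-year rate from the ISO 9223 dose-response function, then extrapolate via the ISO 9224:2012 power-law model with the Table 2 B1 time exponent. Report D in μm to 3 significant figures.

D(3) = 16.6 μm

zinc: T>10 °C ⇒ hinge -0.071·(12.8−10) = -0.1988
  sulphur-dioxide contribution → 3.963 μm/a
  chloride contribution → 2.843 μm/a
  ⇒ r_corr(zinc) = 6.805 μm/a
ISO 9224: D(t) = r_corr · t^b with b = 0.813 (zinc, B1)
  D(3) = 6.805 × 3^0.813 = 6.805 × 2.443 = 16.62 μm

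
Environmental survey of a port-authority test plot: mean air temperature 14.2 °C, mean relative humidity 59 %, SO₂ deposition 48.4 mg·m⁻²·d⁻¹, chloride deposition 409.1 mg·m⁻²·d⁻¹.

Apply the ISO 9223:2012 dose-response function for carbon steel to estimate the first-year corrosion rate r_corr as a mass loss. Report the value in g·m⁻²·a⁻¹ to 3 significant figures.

carbon steel: temperature factor f = -0.054·(4.2) = -0.2268
  SO₂ term: 1.77·48.4^0.52·exp(0.02·59-0.2268) = 34.52
  Cl⁻ term: 0.102·409.1^0.62·exp(0.033·59+0.04·14.2) = 52.5
  sum: 34.52 + 52.5 → r_corr = 87.02 μm/a
Convert to mass loss: 87.02 μm/a × 7.85 g/cm³ = 683.1 g·m⁻²·a⁻¹

r_corr = 683 g·m⁻²·a⁻¹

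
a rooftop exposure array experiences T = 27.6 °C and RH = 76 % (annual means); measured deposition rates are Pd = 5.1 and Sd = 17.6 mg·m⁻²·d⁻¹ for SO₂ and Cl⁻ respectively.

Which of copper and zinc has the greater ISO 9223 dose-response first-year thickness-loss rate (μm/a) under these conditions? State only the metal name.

zinc

copper: f(T) = -0.080·(T−10) [T>10 °C] = -1.4080
  SO₂ term: 0.0053·5.1^0.26·exp(0.059·76-1.4080) = 0.1754
  Cl⁻ term: 0.01025·17.6^0.27·exp(0.036·76+0.049·27.6) = 1.326
  r_corr = 0.1754 + 1.326 = 1.502 μm/a
zinc: T>10 °C ⇒ hinge -0.071·(27.6−10) = -1.2496
  SO₂ term: 0.0129·5.1^0.44·exp(0.046·76-1.2496) = 0.2498
  Sd branch = 0.0175·Sd^0.57·e^(0.008·RH+0.085·T) = 1.721 μm/a
  sum: 0.2498 + 1.721 → r_corr = 1.971 μm/a
Ordering by μm/a: zinc (1.97) > copper (1.5)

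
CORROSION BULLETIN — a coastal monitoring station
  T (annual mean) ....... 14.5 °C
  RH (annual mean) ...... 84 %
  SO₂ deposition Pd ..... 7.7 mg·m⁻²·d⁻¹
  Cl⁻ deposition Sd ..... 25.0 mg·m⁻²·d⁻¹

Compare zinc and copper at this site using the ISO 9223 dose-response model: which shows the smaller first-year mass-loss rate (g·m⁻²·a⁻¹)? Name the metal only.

zinc: f(T) = -0.071·(T−10) [T>10 °C] = -0.3195
  sulphur-dioxide contribution → 1.096 μm/a
  chloride contribution → 0.7362 μm/a
  ⇒ r_corr(zinc) = 1.833 μm/a
  mass loss = 1.833 μm/a × 7.14 g/cm³ = 13.09 g·m⁻²·a⁻¹
copper: f(T) = -0.080·(T−10) [T>10 °C] = -0.3600
  sulphur-dioxide contribution → 0.8929 μm/a
  chloride contribution → 1.023 μm/a
  ⇒ r_corr(copper) = 1.916 μm/a
  mass loss = 1.916 μm/a × 8.96 g/cm³ = 17.17 g·m⁻²·a⁻¹
Ordering by g·m⁻²·a⁻¹: copper (17.2) > zinc (13.1)

zinc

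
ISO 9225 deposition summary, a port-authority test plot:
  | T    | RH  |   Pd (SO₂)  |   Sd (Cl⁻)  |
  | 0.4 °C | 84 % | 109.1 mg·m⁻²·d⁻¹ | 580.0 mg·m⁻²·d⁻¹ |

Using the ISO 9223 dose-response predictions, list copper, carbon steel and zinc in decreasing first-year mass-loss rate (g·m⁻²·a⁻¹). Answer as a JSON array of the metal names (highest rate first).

copper: T≤10 °C ⇒ hinge +0.126·(0.4−10) = -1.2096
  SO₂ term: 0.0053·109.1^0.26·exp(0.059·84-1.2096) = 0.7606
  Sd branch = 0.01025·Sd^0.27·e^(0.036·RH+0.049·T) = 1.199 μm/a
  sum: 0.7606 + 1.199 → r_corr = 1.959 μm/a
  mass loss = 1.959 μm/a × 8.96 g/cm³ = 17.55 g·m⁻²·a⁻¹
carbon steel: f(T) = +0.150·(T−10) [T≤10 °C] = -1.4400
  SO₂ term: 1.77·109.1^0.52·exp(0.02·84-1.4400) = 25.82
  Sd branch = 0.102·Sd^0.62·e^(0.033·RH+0.04·T) = 85.65 μm/a
  sum: 25.82 + 85.65 → r_corr = 111.5 μm/a
  mass loss = 111.5 μm/a × 7.85 g/cm³ = 875 g·m⁻²·a⁻¹
zinc: temperature factor f = +0.038·(-9.6) = -0.3648
  SO₂ term: 0.0129·109.1^0.44·exp(0.046·84-0.3648) = 3.364
  Sd branch = 0.0175·Sd^0.57·e^(0.008·RH+0.085·T) = 1.333 μm/a
  sum: 3.364 + 1.333 → r_corr = 4.697 μm/a
  mass loss = 4.697 μm/a × 7.14 g/cm³ = 33.54 g·m⁻²·a⁻¹
Ordering by g·m⁻²·a⁻¹: carbon steel (875) > zinc (33.5) > copper (17.6)

["carbon steel", "zinc", "copper"]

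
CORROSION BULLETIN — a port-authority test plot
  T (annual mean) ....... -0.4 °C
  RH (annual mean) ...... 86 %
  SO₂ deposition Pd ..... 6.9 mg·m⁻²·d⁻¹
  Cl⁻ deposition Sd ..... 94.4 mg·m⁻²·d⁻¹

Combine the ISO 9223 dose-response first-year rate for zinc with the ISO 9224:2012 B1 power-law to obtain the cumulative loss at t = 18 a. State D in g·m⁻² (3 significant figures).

D(18) = 113 g·m⁻²

zinc: f(T) = +0.038·(T−10) [T≤10 °C] = -0.3952
  Pd branch = 0.0129·Pd^0.44·e^(0.046·RH+f) = 1.062 μm/a
  Cl⁻ term: 0.0175·94.4^0.57·exp(0.008·86+0.085·-0.4) = 0.4496
  r_corr = 1.062 + 0.4496 = 1.512 μm/a
Power-law: D(18) = r_corr · 18^0.813
  D(18) = 1.512 × 18^0.813 = 1.512 × 10.48 = 15.85 μm
  Mass loss = 15.85 μm × 7.14 g/cm³ = 113.2 g·m⁻²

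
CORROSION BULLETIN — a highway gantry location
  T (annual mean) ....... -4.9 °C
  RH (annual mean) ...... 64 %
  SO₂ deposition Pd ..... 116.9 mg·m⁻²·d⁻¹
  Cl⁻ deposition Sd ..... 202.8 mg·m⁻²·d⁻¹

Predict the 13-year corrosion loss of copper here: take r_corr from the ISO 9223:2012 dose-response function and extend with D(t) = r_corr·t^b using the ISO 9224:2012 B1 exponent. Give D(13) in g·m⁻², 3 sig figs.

copper: temperature factor f = +0.126·(-14.9) = -1.8774
  Pd branch = 0.0053·Pd^0.26·e^(0.059·RH+f) = 0.122 μm/a
  Sd branch = 0.01025·Sd^0.27·e^(0.036·RH+0.049·T) = 0.3388 μm/a
  r_corr = 0.122 + 0.3388 = 0.4609 μm/a
Power-law: D(13) = r_corr · 13^0.667
  D(13) = 0.4609 × 13^0.667 = 0.4609 × 5.534 = 2.55 μm
  Mass loss = 2.55 μm × 8.96 g/cm³ = 22.85 g·m⁻²

D(13) = 22.8 g·m⁻²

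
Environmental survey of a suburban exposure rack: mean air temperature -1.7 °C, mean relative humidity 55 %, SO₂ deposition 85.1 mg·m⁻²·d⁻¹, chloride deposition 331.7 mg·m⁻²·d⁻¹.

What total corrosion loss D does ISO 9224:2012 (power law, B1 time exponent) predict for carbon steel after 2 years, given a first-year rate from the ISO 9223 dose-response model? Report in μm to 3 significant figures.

D(2) = 44.1 μm

carbon steel: f(T) = +0.150·(T−10) [T≤10 °C] = -1.7550
  SO₂ term: 1.77·85.1^0.52·exp(0.02·55-1.7550) = 9.27
  Sd branch = 0.102·Sd^0.62·e^(0.033·RH+0.04·T) = 21.39 μm/a
  sum: 9.27 + 21.39 → r_corr = 30.66 μm/a
Long-term exponent b (ISO 9224 Table 2, B1) = 0.523
  D(2) = 30.66 × 2^0.523 = 30.66 × 1.437 = 44.05 μm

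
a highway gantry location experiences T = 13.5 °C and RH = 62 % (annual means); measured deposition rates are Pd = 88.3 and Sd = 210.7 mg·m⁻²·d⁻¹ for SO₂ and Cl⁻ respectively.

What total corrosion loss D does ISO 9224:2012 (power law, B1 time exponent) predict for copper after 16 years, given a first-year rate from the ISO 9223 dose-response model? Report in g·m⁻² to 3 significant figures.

copper: T>10 °C ⇒ hinge -0.080·(13.5−10) = -0.2800
  sulphur-dioxide contribution → 0.498 μm/a
  chloride contribution → 0.7848 μm/a
  total first-year rate 1.283 μm/a
ISO 9224: D(t) = r_corr · t^b with b = 0.667 (copper, B1)
  D(16) = 1.283 × 16^0.667 = 1.283 × 6.355 = 8.153 μm
  Mass loss = 8.153 μm × 8.96 g/cm³ = 73.05 g·m⁻²

D(16) = 73.1 g·m⁻²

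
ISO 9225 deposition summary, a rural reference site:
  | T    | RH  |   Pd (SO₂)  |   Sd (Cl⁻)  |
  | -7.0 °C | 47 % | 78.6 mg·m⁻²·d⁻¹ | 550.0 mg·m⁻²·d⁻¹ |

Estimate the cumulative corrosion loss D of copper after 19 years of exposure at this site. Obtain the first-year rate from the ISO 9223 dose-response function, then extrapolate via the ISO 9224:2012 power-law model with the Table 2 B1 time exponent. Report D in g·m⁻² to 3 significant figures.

copper: temperature factor f = +0.126·(-17.0) = -2.1420
  Pd branch = 0.0053·Pd^0.26·e^(0.059·RH+f) = 0.03098 μm/a
  Sd branch = 0.01025·Sd^0.27·e^(0.036·RH+0.049·T) = 0.217 μm/a
  r_corr = 0.03098 + 0.217 = 0.248 μm/a
Long-term exponent b (ISO 9224 Table 2, B1) = 0.667
  D(19) = 0.248 × 19^0.667 = 0.248 × 7.127 = 1.768 μm
  Mass loss = 1.768 μm × 8.96 g/cm³ = 15.84 g·m⁻²

D(19) = 15.8 g·m⁻²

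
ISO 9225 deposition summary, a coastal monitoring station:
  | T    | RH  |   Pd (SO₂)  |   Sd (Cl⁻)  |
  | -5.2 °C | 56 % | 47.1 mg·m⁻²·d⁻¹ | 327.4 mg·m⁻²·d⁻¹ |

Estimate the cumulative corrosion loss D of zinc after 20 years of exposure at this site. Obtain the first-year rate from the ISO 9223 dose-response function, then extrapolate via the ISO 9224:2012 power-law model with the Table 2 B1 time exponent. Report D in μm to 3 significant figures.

D(20) = 11.4 μm

zinc: temperature factor f = +0.038·(-15.2) = -0.5776
  Pd branch = 0.0129·Pd^0.44·e^(0.046·RH+f) = 0.5183 μm/a
  Sd branch = 0.0175·Sd^0.57·e^(0.008·RH+0.085·T) = 0.4778 μm/a
  r_corr = 0.5183 + 0.4778 = 0.9961 μm/a
Long-term exponent b (ISO 9224 Table 2, B1) = 0.813
  D(20) = 0.9961 × 20^0.813 = 0.9961 × 11.42 = 11.38 μm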